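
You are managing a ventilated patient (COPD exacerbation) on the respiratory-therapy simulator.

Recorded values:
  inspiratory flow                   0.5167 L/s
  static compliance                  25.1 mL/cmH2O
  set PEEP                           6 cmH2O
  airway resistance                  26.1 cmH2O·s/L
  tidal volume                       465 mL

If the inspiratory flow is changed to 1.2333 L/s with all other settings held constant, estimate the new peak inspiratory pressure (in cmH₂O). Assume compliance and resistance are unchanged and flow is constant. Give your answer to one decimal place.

56.7

PIP = Vt/C + R·V̇ + PEEP (constant-flow equation of motion).
Only the resistive term changes: ΔPIP = R × ΔV̇ = 26.1 × (1.2333 − 0.5167) = 26.1 × 0.7166 = 18.703 cmH2O.
Original PIP = 465/25.1 + 26.1×0.5167 + 6 = 38.012 cmH2O; new PIP = 38.012 + (18.703) = 56.715 cmH2O.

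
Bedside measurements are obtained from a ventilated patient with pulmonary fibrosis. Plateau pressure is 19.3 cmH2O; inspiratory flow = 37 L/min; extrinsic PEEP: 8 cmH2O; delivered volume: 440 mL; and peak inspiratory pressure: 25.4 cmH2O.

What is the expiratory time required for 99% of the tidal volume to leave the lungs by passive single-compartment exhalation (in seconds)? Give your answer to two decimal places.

Flow: 37 L/min ÷ 60 = 0.6167 L/s.
R = (PIP − Pplat)/V̇ = (25.4 − 19.3) / 0.6167 = 6.1/0.6167 = 9.891 cmH2O·s/L.
C = Vt/(Pplat − PEEP) = 440.0 / (19.3 − 8) = 440.0/11.3 = 38.938 mL/cmH2O.
τ = R × C = 9.891 × 0.03894 L/cmH2O = 0.3852 s.
t = −τ·ln(1 − 0.99) = −0.3852·ln(0.01) = 1.774 s.

1.77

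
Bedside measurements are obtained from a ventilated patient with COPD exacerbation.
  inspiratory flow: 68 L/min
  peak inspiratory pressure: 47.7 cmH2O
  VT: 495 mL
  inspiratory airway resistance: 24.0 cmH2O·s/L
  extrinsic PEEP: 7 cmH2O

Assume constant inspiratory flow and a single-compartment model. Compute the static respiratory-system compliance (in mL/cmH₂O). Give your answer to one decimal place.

Flow: 68 L/min ÷ 60 = 1.1333 L/s.
Equation of motion (constant flow): PIP = Vt/C + R·V̇ + PEEP.
Vt/C = PIP − R·V̇ − PEEP = 47.7 − 24.0×1.1333 − 7 = 47.7 − 27.199 − 7 = 13.501 cmH2O.
C = Vt / 13.501 = 495 / 13.501 = 36.664 mL/cmH2O.

36.7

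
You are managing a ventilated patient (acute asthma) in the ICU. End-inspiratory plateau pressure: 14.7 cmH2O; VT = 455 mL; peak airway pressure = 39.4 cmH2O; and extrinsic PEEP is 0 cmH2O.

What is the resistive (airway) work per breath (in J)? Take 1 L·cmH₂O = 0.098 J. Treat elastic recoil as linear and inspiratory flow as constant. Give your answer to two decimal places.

1.10

With constant inspiratory flow the resistive pressure is constant at PIP − Pplat = 39.4 − 14.7 = 24.7 cmH2O, so resistive work = 24.7 × 0.455 = 11.239 L·cmH2O.
× 0.098 J/(L·cmH2O) → 1.101 J.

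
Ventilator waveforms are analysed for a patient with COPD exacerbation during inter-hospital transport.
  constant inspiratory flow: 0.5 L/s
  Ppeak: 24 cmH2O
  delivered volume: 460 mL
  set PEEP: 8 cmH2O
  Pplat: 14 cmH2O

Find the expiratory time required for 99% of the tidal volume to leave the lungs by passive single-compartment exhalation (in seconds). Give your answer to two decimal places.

R = (PIP − Pplat)/V̇ = (24 − 14) / 0.5 = 10.0/0.5 = 20.0 cmH2O·s/L.
C = Vt/(Pplat − PEEP) = 460.0 / (14 − 8) = 460.0/6.0 = 76.667 mL/cmH2O.
τ = R × C = 20.0 × 0.07667 L/cmH2O = 1.533 s.
t = −τ·ln(1 − 0.99) = −1.533·ln(0.01) = 7.06 s.

7.06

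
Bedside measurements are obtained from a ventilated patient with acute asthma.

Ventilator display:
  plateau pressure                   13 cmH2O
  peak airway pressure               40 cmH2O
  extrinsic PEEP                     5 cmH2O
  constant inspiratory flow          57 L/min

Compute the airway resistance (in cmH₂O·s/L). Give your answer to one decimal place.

Flow: 57 L/min ÷ 60 = 0.95 L/s.
Raw = (PIP − Pplat) / flow = (40 − 13) / 0.95 = 27.0 / 0.95 = 28.421 cmH2O·s/L.

28.4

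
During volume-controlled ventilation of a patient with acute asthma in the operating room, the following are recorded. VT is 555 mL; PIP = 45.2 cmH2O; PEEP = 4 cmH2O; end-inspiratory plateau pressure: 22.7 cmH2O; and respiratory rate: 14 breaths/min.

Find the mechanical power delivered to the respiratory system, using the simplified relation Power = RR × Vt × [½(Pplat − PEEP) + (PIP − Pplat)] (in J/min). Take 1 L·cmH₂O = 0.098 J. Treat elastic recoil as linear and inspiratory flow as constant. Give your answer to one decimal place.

24.3

Per-breath work = Vt × [½(Pplat−PEEP) + (PIP−Pplat)] = 0.555 × [0.5×18.7 + 22.5] = 0.555 × 31.85 = 17.677 L·cmH2O.
Power = 14 × 17.677 = 247.48 L·cmH2O/min.
× 0.098 J/(L·cmH2O) → 24.253 J/min.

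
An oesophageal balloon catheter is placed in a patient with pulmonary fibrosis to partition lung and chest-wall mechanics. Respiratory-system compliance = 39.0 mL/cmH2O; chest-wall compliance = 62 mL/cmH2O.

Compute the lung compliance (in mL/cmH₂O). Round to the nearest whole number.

105

1/CL = 1/Crs − 1/Ccw.
1/CL = 1/39.0 − 1/62 = 0.009512.
CL = 105.13 mL/cmH2O.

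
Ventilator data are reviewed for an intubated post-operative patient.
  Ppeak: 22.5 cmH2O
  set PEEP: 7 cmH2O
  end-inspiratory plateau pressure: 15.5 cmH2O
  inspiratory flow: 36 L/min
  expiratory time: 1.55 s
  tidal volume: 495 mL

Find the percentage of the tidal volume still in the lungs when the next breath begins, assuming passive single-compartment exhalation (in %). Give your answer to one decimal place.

10.2

Flow: 36 L/min ÷ 60 = 0.6 L/s.
R = (PIP − Pplat)/V̇ = (22.5 − 15.5) / 0.6 = 7.0/0.6 = 11.667 cmH2O·s/L.
C = Vt/(Pplat − PEEP) = 495.0 / (15.5 − 7) = 495.0/8.5 = 58.235 mL/cmH2O.
τ = R × C = 11.667 × 0.05824 L/cmH2O = 0.6795 s.
Fraction remaining at end-expiration = e^(−Te/τ) = e^(−1.55/0.6795) = 0.1022 → 10.22%.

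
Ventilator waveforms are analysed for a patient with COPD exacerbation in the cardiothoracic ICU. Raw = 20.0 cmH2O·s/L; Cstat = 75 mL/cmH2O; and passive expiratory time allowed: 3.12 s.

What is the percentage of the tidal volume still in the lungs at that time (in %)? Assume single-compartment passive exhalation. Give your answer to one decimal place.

τ = R × C = 20.0 × 75 mL/cmH2O = 20.0 × 0.075 L/cmH2O = 1.5 s.
Passive exhalation: V(t)/V₀ = e^(−t/τ) = e^(−3.12/1.5) = 0.1249.
Fraction remaining = 0.1249 → 12.49%.

12.5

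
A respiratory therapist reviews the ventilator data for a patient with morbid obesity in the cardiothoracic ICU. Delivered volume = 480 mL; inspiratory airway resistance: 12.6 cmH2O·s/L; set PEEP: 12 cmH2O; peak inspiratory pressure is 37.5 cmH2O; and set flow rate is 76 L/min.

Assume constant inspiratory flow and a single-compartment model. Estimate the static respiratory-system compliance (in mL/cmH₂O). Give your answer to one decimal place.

Flow: 76 L/min ÷ 60 = 1.2667 L/s.
Equation of motion (constant flow): PIP = Vt/C + R·V̇ + PEEP.
Vt/C = PIP − R·V̇ − PEEP = 37.5 − 12.6×1.2667 − 12 = 37.5 − 15.96 − 12 = 9.54 cmH2O.
C = Vt / 9.54 = 480 / 9.54 = 50.314 mL/cmH2O.

50.3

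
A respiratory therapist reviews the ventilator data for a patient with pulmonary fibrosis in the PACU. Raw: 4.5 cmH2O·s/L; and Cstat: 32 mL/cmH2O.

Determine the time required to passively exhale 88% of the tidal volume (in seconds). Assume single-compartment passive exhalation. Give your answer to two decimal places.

0.31

τ = R × C = 4.5 × 32 mL/cmH2O = 4.5 × 0.032 L/cmH2O = 0.144 s.
Exhaled fraction f = 1 − e^(−t/τ) → t = −τ·ln(1 − f) = −0.144·ln(0.12) = 0.3053 s.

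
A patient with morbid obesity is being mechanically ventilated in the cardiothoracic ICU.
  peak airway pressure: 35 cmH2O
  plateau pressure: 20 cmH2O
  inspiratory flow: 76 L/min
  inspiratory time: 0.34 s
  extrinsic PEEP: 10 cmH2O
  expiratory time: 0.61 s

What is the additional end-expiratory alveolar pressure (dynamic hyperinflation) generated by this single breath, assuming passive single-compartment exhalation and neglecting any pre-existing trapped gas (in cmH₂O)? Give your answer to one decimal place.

3.0

Flow: 76 L/min ÷ 60 = 1.2667 L/s.
Vt = flow × Ti = 1.2667 L/s × 0.34 s × 1000 mL/L = 430.68 mL.
R = (PIP − Pplat)/V̇ = (35 − 20) / 1.2667 = 15.0/1.2667 = 11.842 cmH2O·s/L.
C = Vt/(Pplat − PEEP) = 430.68 / (20 − 10) = 430.68/10.0 = 43.068 mL/cmH2O.
τ = R × C = 11.842 × 0.04307 L/cmH2O = 0.51 s.
Fraction remaining = e^(−Te/τ) = e^(−0.61/0.51) = 0.3024; trapped volume = 430.68 × 0.3024 = 130.24 mL.
Additional alveolar pressure from trapping ≈ V_trapped / C = 130.24 / 43.068 = 3.024 cmH2O.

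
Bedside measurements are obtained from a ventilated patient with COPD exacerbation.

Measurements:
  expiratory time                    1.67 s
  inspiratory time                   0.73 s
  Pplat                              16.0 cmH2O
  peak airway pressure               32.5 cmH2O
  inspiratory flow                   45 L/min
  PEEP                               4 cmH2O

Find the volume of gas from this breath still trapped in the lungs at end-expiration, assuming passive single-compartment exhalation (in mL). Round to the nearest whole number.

Flow: 45 L/min ÷ 60 = 0.75 L/s.
Vt = flow × Ti = 0.75 L/s × 0.73 s × 1000 mL/L = 547.5 mL.
R = (PIP − Pplat)/V̇ = (32.5 − 16.0) / 0.75 = 16.5/0.75 = 22.0 cmH2O·s/L.
C = Vt/(Pplat − PEEP) = 547.5 / (16.0 − 4) = 547.5/12.0 = 45.625 mL/cmH2O.
τ = R × C = 22.0 × 0.04563 L/cmH2O = 1.004 s.
Fraction remaining = e^(−Te/τ) = e^(−1.67/1.004) = 0.1895.
Trapped volume = 547.5 × 0.1895 = 103.75 mL.

104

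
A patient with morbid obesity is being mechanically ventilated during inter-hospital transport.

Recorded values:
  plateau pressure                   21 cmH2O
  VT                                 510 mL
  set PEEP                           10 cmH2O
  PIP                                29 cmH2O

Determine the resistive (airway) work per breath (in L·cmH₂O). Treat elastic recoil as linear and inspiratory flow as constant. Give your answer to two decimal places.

4.08

With constant inspiratory flow the resistive pressure is constant at PIP − Pplat = 29 − 21 = 8.0 cmH2O, so resistive work = 8.0 × 0.510 = 4.08 L·cmH2O.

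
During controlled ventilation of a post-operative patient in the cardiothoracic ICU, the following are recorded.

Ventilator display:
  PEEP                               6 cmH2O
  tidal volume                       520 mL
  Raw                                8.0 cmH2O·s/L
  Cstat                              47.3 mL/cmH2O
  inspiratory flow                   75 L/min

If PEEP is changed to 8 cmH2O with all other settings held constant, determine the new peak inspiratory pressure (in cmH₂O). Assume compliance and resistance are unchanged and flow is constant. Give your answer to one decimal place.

29.0

Flow: 75 L/min ÷ 60 = 1.25 L/s.
PIP = Vt/C + R·V̇ + PEEP (constant-flow equation of motion).
Only the baseline term changes: ΔPIP = ΔPEEP = 8 − 6 = 2.0 cmH2O.
Original PIP = 520/47.3 + 8.0×1.25 + 6 = 26.994 cmH2O; new PIP = 26.994 + (2.0) = 28.994 cmH2O.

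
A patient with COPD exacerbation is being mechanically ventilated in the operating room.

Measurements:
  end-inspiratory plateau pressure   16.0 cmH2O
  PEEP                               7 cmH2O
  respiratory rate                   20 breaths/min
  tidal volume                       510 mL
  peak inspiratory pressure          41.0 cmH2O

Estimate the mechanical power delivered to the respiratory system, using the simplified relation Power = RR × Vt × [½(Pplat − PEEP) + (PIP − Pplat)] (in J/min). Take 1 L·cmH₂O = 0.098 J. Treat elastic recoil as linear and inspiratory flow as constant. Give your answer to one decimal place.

29.5

Per-breath work = Vt × [½(Pplat−PEEP) + (PIP−Pplat)] = 0.510 × [0.5×9.0 + 25.0] = 0.510 × 29.5 = 15.045 L·cmH2O.
Power = 20 × 15.045 = 300.9 L·cmH2O/min.
× 0.098 J/(L·cmH2O) → 29.488 J/min.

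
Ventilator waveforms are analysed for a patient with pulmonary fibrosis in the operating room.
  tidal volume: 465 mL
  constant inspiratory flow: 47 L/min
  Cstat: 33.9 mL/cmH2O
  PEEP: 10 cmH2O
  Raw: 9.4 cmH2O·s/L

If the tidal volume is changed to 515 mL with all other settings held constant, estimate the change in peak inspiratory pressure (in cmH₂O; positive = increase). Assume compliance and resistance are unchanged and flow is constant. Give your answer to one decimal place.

PIP = Vt/C + R·V̇ + PEEP (constant-flow equation of motion).
Only the elastic term changes: ΔPIP = ΔVt / C = (515 − 465) / 33.9 = 1.475 cmH2O.

1.5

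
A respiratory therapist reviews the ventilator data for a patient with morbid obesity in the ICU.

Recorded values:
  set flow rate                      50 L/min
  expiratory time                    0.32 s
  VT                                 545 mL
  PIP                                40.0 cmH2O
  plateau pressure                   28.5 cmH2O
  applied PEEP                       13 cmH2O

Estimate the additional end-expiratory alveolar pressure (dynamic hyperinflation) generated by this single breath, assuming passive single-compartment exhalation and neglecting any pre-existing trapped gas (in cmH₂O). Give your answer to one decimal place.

Flow: 50 L/min ÷ 60 = 0.8333 L/s.
R = (PIP − Pplat)/V̇ = (40.0 − 28.5) / 0.8333 = 11.5/0.8333 = 13.801 cmH2O·s/L.
C = Vt/(Pplat − PEEP) = 545.0 / (28.5 − 13) = 545.0/15.5 = 35.161 mL/cmH2O.
τ = R × C = 13.801 × 0.03516 L/cmH2O = 0.4852 s.
Fraction remaining = e^(−Te/τ) = e^(−0.32/0.4852) = 0.5171; trapped volume = 545.0 × 0.5171 = 281.82 mL.
Additional alveolar pressure from trapping ≈ V_trapped / C = 281.82 / 35.161 = 8.015 cmH2O.

8.0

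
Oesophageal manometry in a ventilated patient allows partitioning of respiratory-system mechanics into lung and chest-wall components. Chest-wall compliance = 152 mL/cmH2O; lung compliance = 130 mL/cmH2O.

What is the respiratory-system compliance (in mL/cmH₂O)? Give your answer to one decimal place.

70.1

Lung and chest wall are elastances in series: 1/Crs = 1/CL + 1/Ccw.
1/Crs = 1/130 + 1/152 = 0.01427.
Crs = 70.077 mL/cmH2O.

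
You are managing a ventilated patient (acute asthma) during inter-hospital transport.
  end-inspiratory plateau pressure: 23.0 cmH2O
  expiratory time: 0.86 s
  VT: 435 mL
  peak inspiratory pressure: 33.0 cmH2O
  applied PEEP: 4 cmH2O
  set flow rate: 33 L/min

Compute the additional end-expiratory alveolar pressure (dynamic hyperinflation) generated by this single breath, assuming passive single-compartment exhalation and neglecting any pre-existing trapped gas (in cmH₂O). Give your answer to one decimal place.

Flow: 33 L/min ÷ 60 = 0.55 L/s.
R = (PIP − Pplat)/V̇ = (33.0 − 23.0) / 0.55 = 10.0/0.55 = 18.182 cmH2O·s/L.
C = Vt/(Pplat − PEEP) = 435.0 / (23.0 − 4) = 435.0/19.0 = 22.895 mL/cmH2O.
τ = R × C = 18.182 × 0.0229 L/cmH2O = 0.4164 s.
Fraction remaining = e^(−Te/τ) = e^(−0.86/0.4164) = 0.1268; trapped volume = 435.0 × 0.1268 = 55.158 mL.
Additional alveolar pressure from trapping ≈ V_trapped / C = 55.158 / 22.895 = 2.409 cmH2O.

2.4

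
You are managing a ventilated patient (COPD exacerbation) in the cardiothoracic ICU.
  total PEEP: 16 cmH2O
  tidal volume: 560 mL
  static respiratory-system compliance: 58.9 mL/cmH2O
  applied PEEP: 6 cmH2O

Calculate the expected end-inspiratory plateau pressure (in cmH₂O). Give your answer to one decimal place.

End-expiratory occlusion gives total PEEP = 16 cmH2O (intrinsic PEEP = 16 − 6 = 10). Use total PEEP for the elastic gradient.
Pplat = PEEPtotal + Vt / Cstat = 16 + 560 / 58.9 = 16 + 9.508 = 25.508 cmH2O.

25.5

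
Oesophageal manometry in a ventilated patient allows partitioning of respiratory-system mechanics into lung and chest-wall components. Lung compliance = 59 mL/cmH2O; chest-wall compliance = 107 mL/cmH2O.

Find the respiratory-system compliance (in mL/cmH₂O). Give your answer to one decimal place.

Lung and chest wall are elastances in series: 1/Crs = 1/CL + 1/Ccw.
1/Crs = 1/59 + 1/107 = 0.02629.
Crs = 38.037 mL/cmH2O.

38.0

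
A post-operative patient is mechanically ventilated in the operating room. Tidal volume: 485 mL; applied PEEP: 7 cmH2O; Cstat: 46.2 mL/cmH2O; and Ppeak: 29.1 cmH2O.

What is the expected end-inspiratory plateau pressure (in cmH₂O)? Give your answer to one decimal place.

Pplat = PEEP + Vt / Cstat = 7 + 485 / 46.2 = 7 + 10.498 = 17.498 cmH2O.

17.5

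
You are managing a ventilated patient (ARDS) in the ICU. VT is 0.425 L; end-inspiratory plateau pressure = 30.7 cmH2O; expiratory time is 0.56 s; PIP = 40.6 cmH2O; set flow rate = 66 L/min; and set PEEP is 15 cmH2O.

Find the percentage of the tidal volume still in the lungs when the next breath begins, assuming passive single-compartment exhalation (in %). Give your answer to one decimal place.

Flow: 66 L/min ÷ 60 = 1.1 L/s.
R = (PIP − Pplat)/V̇ = (40.6 − 30.7) / 1.1 = 9.9/1.1 = 9.0 cmH2O·s/L.
C = Vt/(Pplat − PEEP) = 425.0 / (30.7 − 15) = 425.0/15.7 = 27.07 mL/cmH2O.
τ = R × C = 9.0 × 0.02707 L/cmH2O = 0.2436 s.
Fraction remaining at end-expiration = e^(−Te/τ) = e^(−0.56/0.2436) = 0.1004 → 10.04%.

10.0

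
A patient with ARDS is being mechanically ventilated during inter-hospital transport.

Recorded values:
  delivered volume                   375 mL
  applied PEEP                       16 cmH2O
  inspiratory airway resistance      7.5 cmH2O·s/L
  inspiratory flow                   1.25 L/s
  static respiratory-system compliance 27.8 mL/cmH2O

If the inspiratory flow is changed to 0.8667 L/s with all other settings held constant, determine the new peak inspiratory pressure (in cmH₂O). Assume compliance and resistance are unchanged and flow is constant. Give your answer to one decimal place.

PIP = Vt/C + R·V̇ + PEEP (constant-flow equation of motion).
Only the resistive term changes: ΔPIP = R × ΔV̇ = 7.5 × (0.8667 − 1.25) = 7.5 × -0.3833 = -2.875 cmH2O.
Original PIP = 375/27.8 + 7.5×1.25 + 16 = 38.864 cmH2O; new PIP = 38.864 + (-2.875) = 35.989 cmH2O.

36.0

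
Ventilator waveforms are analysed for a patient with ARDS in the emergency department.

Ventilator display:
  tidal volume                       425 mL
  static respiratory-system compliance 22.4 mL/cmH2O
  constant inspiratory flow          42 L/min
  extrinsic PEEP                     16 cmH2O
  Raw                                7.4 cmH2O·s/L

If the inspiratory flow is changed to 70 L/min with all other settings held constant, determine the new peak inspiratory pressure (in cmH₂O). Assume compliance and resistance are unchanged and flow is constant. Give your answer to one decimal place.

43.6

Flow: 42 L/min ÷ 60 = 0.7 L/s.
New flow: 70 L/min ÷ 60 = 1.1667 L/s.
PIP = Vt/C + R·V̇ + PEEP (constant-flow equation of motion).
Only the resistive term changes: ΔPIP = R × ΔV̇ = 7.4 × (1.1667 − 0.7) = 7.4 × 0.4667 = 3.454 cmH2O.
Original PIP = 425/22.4 + 7.4×0.7 + 16 = 40.153 cmH2O; new PIP = 40.153 + (3.454) = 43.607 cmH2O.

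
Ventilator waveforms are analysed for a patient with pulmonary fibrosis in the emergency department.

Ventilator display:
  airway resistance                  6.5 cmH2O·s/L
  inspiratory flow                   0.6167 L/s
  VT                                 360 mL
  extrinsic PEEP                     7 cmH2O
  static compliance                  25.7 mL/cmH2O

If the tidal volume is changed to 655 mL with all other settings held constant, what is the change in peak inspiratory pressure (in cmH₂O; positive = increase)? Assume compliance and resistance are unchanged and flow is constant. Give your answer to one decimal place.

PIP = Vt/C + R·V̇ + PEEP (constant-flow equation of motion).
Only the elastic term changes: ΔPIP = ΔVt / C = (655 − 360) / 25.7 = 11.479 cmH2O.

11.5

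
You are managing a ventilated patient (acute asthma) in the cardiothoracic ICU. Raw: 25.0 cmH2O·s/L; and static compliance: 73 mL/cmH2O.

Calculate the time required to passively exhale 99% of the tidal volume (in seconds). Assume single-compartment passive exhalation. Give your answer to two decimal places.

8.40

τ = R × C = 25.0 × 73 mL/cmH2O = 25.0 × 0.073 L/cmH2O = 1.825 s.
Exhaled fraction f = 1 − e^(−t/τ) → t = −τ·ln(1 − f) = −1.825·ln(0.01) = 8.404 s.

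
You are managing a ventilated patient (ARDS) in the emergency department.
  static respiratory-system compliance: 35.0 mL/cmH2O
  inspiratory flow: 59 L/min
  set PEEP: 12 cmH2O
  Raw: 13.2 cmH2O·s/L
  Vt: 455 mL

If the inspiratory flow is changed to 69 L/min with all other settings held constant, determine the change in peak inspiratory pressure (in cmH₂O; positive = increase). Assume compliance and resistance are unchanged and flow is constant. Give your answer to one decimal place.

2.2

Flow: 59 L/min ÷ 60 = 0.9833 L/s.
New flow: 69 L/min ÷ 60 = 1.15 L/s.
PIP = Vt/C + R·V̇ + PEEP (constant-flow equation of motion).
Only the resistive term changes: ΔPIP = R × ΔV̇ = 13.2 × (1.15 − 0.9833) = 13.2 × 0.1667 = 2.2 cmH2O.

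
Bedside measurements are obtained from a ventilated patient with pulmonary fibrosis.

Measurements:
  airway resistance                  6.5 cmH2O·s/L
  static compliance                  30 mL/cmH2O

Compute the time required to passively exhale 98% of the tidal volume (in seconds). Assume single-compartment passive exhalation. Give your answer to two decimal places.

0.76

τ = R × C = 6.5 × 30 mL/cmH2O = 6.5 × 0.030 L/cmH2O = 0.195 s.
Exhaled fraction f = 1 − e^(−t/τ) → t = −τ·ln(1 − f) = −0.195·ln(0.02) = 0.7628 s.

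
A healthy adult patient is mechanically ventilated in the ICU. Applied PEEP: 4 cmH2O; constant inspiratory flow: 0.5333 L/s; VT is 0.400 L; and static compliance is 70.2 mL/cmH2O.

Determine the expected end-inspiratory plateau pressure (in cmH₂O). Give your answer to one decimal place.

Pplat = PEEP + Vt / Cstat = 4 + 400 / 70.2 = 4 + 5.698 = 9.698 cmH2O.

9.7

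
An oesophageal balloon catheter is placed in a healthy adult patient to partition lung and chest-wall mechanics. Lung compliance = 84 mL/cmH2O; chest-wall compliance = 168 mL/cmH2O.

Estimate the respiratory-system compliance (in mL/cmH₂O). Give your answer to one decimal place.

Lung and chest wall are elastances in series: 1/Crs = 1/CL + 1/Ccw.
1/Crs = 1/84 + 1/168 = 0.01786.
Crs = 55.991 mL/cmH2O.

56.0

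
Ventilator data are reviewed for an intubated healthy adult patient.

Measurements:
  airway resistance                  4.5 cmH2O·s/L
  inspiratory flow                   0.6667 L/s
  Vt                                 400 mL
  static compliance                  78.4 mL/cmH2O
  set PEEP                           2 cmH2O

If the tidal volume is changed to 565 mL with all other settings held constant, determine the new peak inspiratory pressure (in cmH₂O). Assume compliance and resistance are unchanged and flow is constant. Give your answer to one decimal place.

12.2

PIP = Vt/C + R·V̇ + PEEP (constant-flow equation of motion).
Only the elastic term changes: ΔPIP = ΔVt / C = (565 − 400) / 78.4 = 2.105 cmH2O.
Original PIP = 400/78.4 + 4.5×0.6667 + 2 = 10.102 cmH2O; new PIP = 10.102 + (2.105) = 12.207 cmH2O.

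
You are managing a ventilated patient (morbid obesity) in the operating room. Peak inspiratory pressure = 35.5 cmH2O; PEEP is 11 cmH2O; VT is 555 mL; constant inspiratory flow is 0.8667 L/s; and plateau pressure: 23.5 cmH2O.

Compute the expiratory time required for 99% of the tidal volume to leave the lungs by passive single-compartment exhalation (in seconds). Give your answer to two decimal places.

2.83

R = (PIP − Pplat)/V̇ = (35.5 − 23.5) / 0.8667 = 12.0/0.8667 = 13.846 cmH2O·s/L.
C = Vt/(Pplat − PEEP) = 555.0 / (23.5 − 11) = 555.0/12.5 = 44.4 mL/cmH2O.
τ = R × C = 13.846 × 0.0444 L/cmH2O = 0.6148 s.
t = −τ·ln(1 − 0.99) = −0.6148·ln(0.01) = 2.831 s.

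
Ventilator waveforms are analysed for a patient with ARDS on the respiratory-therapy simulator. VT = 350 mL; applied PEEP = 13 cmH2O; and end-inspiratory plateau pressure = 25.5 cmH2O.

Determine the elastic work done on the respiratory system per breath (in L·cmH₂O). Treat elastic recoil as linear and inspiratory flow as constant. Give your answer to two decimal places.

2.19

Elastic work ≈ ½ × (Pplat − PEEP) × Vt = 0.5 × (25.5 − 13) × 0.350 L = 0.5 × 12.5 × 0.350 = 2.188 L·cmH2O.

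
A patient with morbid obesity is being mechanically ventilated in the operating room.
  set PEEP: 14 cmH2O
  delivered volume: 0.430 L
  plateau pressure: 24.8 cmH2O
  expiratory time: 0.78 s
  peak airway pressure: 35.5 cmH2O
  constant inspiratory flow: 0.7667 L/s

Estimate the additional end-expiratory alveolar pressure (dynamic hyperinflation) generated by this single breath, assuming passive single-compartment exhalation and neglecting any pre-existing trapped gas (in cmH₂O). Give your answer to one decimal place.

2.7

R = (PIP − Pplat)/V̇ = (35.5 − 24.8) / 0.7667 = 10.7/0.7667 = 13.956 cmH2O·s/L.
C = Vt/(Pplat − PEEP) = 430.0 / (24.8 − 14) = 430.0/10.8 = 39.815 mL/cmH2O.
τ = R × C = 13.956 × 0.03982 L/cmH2O = 0.5557 s.
Fraction remaining = e^(−Te/τ) = e^(−0.78/0.5557) = 0.2457; trapped volume = 430.0 × 0.2457 = 105.65 mL.
Additional alveolar pressure from trapping ≈ V_trapped / C = 105.65 / 39.815 = 2.654 cmH2O.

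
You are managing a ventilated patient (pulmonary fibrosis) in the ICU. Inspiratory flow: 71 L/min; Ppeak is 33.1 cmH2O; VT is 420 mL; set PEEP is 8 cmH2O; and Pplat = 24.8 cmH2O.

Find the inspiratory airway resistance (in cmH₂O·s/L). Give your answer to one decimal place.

7.0

Flow: 71 L/min ÷ 60 = 1.1833 L/s.
Raw = (PIP − Pplat) / flow = (33.1 − 24.8) / 1.1833 = 8.3 / 1.1833 = 7.014 cmH2O·s/L.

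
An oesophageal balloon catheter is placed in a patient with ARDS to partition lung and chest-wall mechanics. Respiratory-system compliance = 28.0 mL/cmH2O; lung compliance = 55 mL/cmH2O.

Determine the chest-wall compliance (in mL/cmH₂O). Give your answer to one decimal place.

1/Ccw = 1/Crs − 1/CL.
1/Ccw = 1/28.0 − 1/55 = 0.01753.
Ccw = 57.045 mL/cmH2O.

57.0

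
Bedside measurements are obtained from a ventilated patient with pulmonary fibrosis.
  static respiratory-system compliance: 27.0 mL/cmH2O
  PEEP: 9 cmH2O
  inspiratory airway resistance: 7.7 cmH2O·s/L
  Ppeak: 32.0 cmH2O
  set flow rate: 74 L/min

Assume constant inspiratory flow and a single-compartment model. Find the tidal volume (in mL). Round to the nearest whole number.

Flow: 74 L/min ÷ 60 = 1.2333 L/s.
Equation of motion (constant flow): PIP = Vt/C + R·V̇ + PEEP.
Vt/C = PIP − R·V̇ − PEEP = 32.0 − 9.496 − 9 = 13.504 cmH2O.
Vt = C × 13.504 = 27.0 × 13.504 = 364.61 mL.

365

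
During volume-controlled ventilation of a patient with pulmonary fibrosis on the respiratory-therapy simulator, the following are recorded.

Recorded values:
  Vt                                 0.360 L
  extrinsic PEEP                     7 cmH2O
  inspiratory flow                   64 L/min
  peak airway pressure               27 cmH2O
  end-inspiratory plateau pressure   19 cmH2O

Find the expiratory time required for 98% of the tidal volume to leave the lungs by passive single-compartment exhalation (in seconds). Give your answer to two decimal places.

0.88

Flow: 64 L/min ÷ 60 = 1.0667 L/s.
R = (PIP − Pplat)/V̇ = (27 − 19) / 1.0667 = 8.0/1.0667 = 7.5 cmH2O·s/L.
C = Vt/(Pplat − PEEP) = 360.0 / (19 − 7) = 360.0/12.0 = 30.0 mL/cmH2O.
τ = R × C = 7.5 × 0.03 L/cmH2O = 0.225 s.
t = −τ·ln(1 − 0.98) = −0.225·ln(0.02) = 0.8802 s.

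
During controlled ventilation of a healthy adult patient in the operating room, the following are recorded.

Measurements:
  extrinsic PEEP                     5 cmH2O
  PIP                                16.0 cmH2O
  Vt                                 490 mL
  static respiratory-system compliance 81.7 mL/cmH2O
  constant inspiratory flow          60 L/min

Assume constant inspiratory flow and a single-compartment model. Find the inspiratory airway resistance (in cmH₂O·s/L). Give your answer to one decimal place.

5.0

Flow: 60 L/min ÷ 60 = 1 L/s.
Equation of motion (constant flow): PIP = Vt/C + R·V̇ + PEEP.
R·V̇ = PIP − Vt/C − PEEP = 16.0 − 490/81.7 − 5 = 16.0 − 5.998 − 5 = 5.002 cmH2O.
R = 5.002 / 1 = 5.002 cmH2O·s/L.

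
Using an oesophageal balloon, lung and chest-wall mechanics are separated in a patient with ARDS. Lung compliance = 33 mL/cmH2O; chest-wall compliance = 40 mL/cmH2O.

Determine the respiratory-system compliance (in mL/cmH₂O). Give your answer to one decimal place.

Lung and chest wall are elastances in series: 1/Crs = 1/CL + 1/Ccw.
1/Crs = 1/33 + 1/40 = 0.0553.
Crs = 18.083 mL/cmH2O.

18.1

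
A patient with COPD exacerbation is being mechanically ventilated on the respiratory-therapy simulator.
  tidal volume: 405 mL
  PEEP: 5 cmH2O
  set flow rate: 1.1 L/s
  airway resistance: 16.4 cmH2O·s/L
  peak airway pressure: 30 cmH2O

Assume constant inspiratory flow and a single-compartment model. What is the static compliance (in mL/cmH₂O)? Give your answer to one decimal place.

Equation of motion (constant flow): PIP = Vt/C + R·V̇ + PEEP.
Vt/C = PIP − R·V̇ − PEEP = 30 − 16.4×1.1 − 5 = 30 − 18.04 − 5 = 6.96 cmH2O.
C = Vt / 6.96 = 405 / 6.96 = 58.19 mL/cmH2O.

58.2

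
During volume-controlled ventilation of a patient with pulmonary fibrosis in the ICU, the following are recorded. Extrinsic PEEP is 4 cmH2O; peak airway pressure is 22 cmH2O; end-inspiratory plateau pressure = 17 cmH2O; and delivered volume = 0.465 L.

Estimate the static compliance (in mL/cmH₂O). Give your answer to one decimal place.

Cstat = Vt / (Pplat − PEEP) = 465 / (17 − 4) = 465 / 13.0 = 35.769 mL/cmH2O.

35.8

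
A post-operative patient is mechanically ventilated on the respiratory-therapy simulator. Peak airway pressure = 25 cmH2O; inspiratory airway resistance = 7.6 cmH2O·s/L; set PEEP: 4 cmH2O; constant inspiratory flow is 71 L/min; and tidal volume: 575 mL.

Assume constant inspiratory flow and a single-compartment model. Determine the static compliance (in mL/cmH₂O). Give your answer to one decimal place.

47.9

Flow: 71 L/min ÷ 60 = 1.1833 L/s.
Equation of motion (constant flow): PIP = Vt/C + R·V̇ + PEEP.
Vt/C = PIP − R·V̇ − PEEP = 25 − 7.6×1.1833 − 4 = 25 − 8.993 − 4 = 12.007 cmH2O.
C = Vt / 12.007 = 575 / 12.007 = 47.889 mL/cmH2O.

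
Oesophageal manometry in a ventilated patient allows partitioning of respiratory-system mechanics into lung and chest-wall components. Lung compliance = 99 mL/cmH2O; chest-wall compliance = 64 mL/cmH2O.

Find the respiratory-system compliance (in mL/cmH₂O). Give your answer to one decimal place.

38.9

Lung and chest wall are elastances in series: 1/Crs = 1/CL + 1/Ccw.
1/Crs = 1/99 + 1/64 = 0.02573.
Crs = 38.865 mL/cmH2O.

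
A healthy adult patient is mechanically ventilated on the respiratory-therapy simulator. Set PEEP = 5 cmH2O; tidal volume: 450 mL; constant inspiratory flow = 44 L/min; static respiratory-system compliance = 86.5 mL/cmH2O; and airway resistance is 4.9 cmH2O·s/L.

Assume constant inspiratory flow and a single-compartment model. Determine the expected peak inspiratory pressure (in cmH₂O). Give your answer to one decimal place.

Flow: 44 L/min ÷ 60 = 0.7333 L/s.
Equation of motion (constant flow): PIP = Vt/C + R·V̇ + PEEP.
PIP = 450/86.5 + 4.9×0.7333 + 5 = 5.202 + 3.593 + 5 = 13.795 cmH2O.

13.8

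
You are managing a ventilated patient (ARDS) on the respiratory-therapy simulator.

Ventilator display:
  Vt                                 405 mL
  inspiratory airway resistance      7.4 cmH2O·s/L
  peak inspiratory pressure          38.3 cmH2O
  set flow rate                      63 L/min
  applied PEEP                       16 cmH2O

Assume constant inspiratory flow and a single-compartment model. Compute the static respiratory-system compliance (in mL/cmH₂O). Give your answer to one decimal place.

Flow: 63 L/min ÷ 60 = 1.05 L/s.
Equation of motion (constant flow): PIP = Vt/C + R·V̇ + PEEP.
Vt/C = PIP − R·V̇ − PEEP = 38.3 − 7.4×1.05 − 16 = 38.3 − 7.77 − 16 = 14.53 cmH2O.
C = Vt / 14.53 = 405 / 14.53 = 27.873 mL/cmH2O.

27.9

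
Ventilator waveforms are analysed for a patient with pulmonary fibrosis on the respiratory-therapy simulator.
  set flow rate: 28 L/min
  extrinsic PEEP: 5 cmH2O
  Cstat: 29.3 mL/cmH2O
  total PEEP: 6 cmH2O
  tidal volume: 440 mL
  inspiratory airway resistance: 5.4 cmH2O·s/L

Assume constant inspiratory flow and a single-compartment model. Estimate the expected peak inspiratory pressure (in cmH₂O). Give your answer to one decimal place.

Flow: 28 L/min ÷ 60 = 0.4667 L/s.
Total PEEP = 6 cmH2O (set 5 + intrinsic 1); this is the baseline alveolar pressure.
Equation of motion (constant flow): PIP = Vt/C + R·V̇ + PEEP.
PIP = 440/29.3 + 5.4×0.4667 + 6 = 15.017 + 2.52 + 6 = 23.537 cmH2O.

23.5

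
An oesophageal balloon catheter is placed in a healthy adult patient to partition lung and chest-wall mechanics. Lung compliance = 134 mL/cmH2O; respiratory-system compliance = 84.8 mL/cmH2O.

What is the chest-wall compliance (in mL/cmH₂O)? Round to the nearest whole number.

231

1/Ccw = 1/Crs − 1/CL.
1/Ccw = 1/84.8 − 1/134 = 0.00433.
Ccw = 230.95 mL/cmH2O.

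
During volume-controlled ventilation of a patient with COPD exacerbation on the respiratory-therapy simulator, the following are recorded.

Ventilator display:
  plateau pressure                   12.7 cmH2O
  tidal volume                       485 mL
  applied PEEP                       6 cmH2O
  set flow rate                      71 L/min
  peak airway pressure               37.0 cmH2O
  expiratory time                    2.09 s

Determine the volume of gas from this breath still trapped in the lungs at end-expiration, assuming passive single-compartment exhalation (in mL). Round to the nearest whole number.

119

Flow: 71 L/min ÷ 60 = 1.1833 L/s.
R = (PIP − Pplat)/V̇ = (37.0 − 12.7) / 1.1833 = 24.3/1.1833 = 20.536 cmH2O·s/L.
C = Vt/(Pplat − PEEP) = 485.0 / (12.7 − 6) = 485.0/6.7 = 72.388 mL/cmH2O.
τ = R × C = 20.536 × 0.07239 L/cmH2O = 1.487 s.
Fraction remaining = e^(−Te/τ) = e^(−2.09/1.487) = 0.2452.
Trapped volume = 485.0 × 0.2452 = 118.92 mL.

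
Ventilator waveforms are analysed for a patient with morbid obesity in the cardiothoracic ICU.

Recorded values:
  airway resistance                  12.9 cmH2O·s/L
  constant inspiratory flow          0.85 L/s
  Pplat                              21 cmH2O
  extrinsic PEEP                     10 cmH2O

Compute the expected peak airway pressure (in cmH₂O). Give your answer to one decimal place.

32.0

PIP = Pplat + Raw × flow = 21 + 12.9 × 0.85 = 21 + 10.965 = 31.965 cmH2O.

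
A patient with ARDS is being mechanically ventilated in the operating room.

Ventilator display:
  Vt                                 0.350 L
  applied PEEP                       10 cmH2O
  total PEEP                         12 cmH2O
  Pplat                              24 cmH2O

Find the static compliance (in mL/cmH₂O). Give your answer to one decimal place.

End-expiratory occlusion gives total PEEP = 12 cmH2O (intrinsic PEEP = 12 − 10 = 2). Use total PEEP for the elastic gradient.
Cstat = Vt / (Pplat − PEEPtotal) = 350 / (24 − 12) = 350 / 12.0 = 29.167 mL/cmH2O.

29.2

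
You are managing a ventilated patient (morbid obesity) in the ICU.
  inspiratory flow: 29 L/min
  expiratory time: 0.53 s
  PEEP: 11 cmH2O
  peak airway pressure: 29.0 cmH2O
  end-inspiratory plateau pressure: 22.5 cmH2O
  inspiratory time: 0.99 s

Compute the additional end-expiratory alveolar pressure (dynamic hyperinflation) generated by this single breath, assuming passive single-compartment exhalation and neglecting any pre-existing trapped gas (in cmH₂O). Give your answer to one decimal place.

Flow: 29 L/min ÷ 60 = 0.4833 L/s.
Vt = flow × Ti = 0.4833 L/s × 0.99 s × 1000 mL/L = 478.47 mL.
R = (PIP − Pplat)/V̇ = (29.0 − 22.5) / 0.4833 = 6.5/0.4833 = 13.449 cmH2O·s/L.
C = Vt/(Pplat − PEEP) = 478.47 / (22.5 − 11) = 478.47/11.5 = 41.606 mL/cmH2O.
τ = R × C = 13.449 × 0.04161 L/cmH2O = 0.5596 s.
Fraction remaining = e^(−Te/τ) = e^(−0.53/0.5596) = 0.3879; trapped volume = 478.47 × 0.3879 = 185.6 mL.
Additional alveolar pressure from trapping ≈ V_trapped / C = 185.6 / 41.606 = 4.461 cmH2O.

4.5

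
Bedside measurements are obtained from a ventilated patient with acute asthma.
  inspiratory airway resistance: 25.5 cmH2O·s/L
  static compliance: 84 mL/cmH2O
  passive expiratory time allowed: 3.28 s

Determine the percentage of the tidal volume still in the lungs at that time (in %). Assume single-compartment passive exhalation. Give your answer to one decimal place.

τ = R × C = 25.5 × 84 mL/cmH2O = 25.5 × 0.084 L/cmH2O = 2.142 s.
Passive exhalation: V(t)/V₀ = e^(−t/τ) = e^(−3.28/2.142) = 0.2163.
Fraction remaining = 0.2163 → 21.63%.

21.6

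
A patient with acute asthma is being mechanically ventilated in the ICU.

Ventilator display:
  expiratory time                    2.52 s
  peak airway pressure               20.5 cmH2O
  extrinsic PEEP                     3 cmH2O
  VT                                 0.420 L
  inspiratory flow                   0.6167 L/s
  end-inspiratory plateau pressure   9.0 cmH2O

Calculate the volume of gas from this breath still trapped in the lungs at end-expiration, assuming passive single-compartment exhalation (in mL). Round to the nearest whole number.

R = (PIP − Pplat)/V̇ = (20.5 − 9.0) / 0.6167 = 11.5/0.6167 = 18.648 cmH2O·s/L.
C = Vt/(Pplat − PEEP) = 420.0 / (9.0 − 3) = 420.0/6.0 = 70.0 mL/cmH2O.
τ = R × C = 18.648 × 0.07 L/cmH2O = 1.305 s.
Fraction remaining = e^(−Te/τ) = e^(−2.52/1.305) = 0.145.
Trapped volume = 420.0 × 0.145 = 60.9 mL.

61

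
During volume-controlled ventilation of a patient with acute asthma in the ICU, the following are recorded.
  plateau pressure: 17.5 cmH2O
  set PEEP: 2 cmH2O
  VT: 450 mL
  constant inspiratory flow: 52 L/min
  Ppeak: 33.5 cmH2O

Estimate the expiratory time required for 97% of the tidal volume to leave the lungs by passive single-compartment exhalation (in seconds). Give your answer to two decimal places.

Flow: 52 L/min ÷ 60 = 0.8667 L/s.
R = (PIP − Pplat)/V̇ = (33.5 − 17.5) / 0.8667 = 16.0/0.8667 = 18.461 cmH2O·s/L.
C = Vt/(Pplat − PEEP) = 450.0 / (17.5 − 2) = 450.0/15.5 = 29.032 mL/cmH2O.
τ = R × C = 18.461 × 0.02903 L/cmH2O = 0.5359 s.
t = −τ·ln(1 − 0.97) = −0.5359·ln(0.03) = 1.879 s.

1.88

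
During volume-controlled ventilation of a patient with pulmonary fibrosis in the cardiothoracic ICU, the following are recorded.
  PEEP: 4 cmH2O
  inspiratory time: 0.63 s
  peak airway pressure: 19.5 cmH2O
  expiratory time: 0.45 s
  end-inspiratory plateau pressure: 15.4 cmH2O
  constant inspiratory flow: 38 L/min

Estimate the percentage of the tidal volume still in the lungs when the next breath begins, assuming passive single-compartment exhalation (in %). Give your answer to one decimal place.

Flow: 38 L/min ÷ 60 = 0.6333 L/s.
Vt = flow × Ti = 0.6333 L/s × 0.63 s × 1000 mL/L = 398.98 mL.
R = (PIP − Pplat)/V̇ = (19.5 − 15.4) / 0.6333 = 4.1/0.6333 = 6.474 cmH2O·s/L.
C = Vt/(Pplat − PEEP) = 398.98 / (15.4 − 4) = 398.98/11.4 = 34.998 mL/cmH2O.
τ = R × C = 6.474 × 0.035 L/cmH2O = 0.2266 s.
Fraction remaining at end-expiration = e^(−Te/τ) = e^(−0.45/0.2266) = 0.1373 → 13.73%.

13.7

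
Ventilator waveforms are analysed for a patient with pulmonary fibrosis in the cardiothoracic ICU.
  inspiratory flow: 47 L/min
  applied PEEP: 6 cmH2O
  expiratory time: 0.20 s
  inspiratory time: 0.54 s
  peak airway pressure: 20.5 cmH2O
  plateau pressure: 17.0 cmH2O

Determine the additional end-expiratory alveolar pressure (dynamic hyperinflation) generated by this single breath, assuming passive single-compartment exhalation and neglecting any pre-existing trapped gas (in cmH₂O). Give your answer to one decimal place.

3.4

Flow: 47 L/min ÷ 60 = 0.7833 L/s.
Vt = flow × Ti = 0.7833 L/s × 0.54 s × 1000 mL/L = 422.98 mL.
R = (PIP − Pplat)/V̇ = (20.5 − 17.0) / 0.7833 = 3.5/0.7833 = 4.468 cmH2O·s/L.
C = Vt/(Pplat − PEEP) = 422.98 / (17.0 − 6) = 422.98/11.0 = 38.453 mL/cmH2O.
τ = R × C = 4.468 × 0.03845 L/cmH2O = 0.1718 s.
Fraction remaining = e^(−Te/τ) = e^(−0.20/0.1718) = 0.3122; trapped volume = 422.98 × 0.3122 = 132.05 mL.
Additional alveolar pressure from trapping ≈ V_trapped / C = 132.05 / 38.453 = 3.434 cmH2O.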